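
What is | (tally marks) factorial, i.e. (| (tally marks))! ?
Convert | (tally marks) → 1 (decimal)
Compute 1! = 1
1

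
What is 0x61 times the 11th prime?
Convert 0x61 (hexadecimal) → 6×16 + 1 = 97 (decimal)
Convert the 11th prime (prime index) → 31 (decimal)
Compute 97 × 31 = 3007
3007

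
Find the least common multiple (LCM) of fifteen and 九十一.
Convert fifteen (English words) → 15 (decimal)
Convert 九十一 (Chinese numeral) → 9×10 + 1 = 91 (decimal)
Compute lcm(15, 91) = 1365
1365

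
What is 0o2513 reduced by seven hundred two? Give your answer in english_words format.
Convert 0o2513 (octal) → 2×512 + 5×64 + 1×8 + 3 = 1355 (decimal)
Convert seven hundred two (English words) → 7×100 + 2 = 702 (decimal)
Compute 1355 - 702 = 653
Convert 653 (decimal) → 653 = 6×100 + 53 → six hundred fifty-three (English words)
six hundred fifty-three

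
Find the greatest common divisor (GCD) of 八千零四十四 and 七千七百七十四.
Convert 八千零四十四 (Chinese numeral) → 8×1000 + 4×10 + 4 = 8044 (decimal)
Convert 七千七百七十四 (Chinese numeral) → 7×1000 + 7×100 + 7×10 + 4 = 7774 (decimal)
Compute gcd(8044, 7774) = 2
2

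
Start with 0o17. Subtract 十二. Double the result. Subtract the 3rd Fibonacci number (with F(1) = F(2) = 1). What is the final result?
Convert 0o17 (octal) → 1×8 + 7 = 15 (decimal)
Start: 15
Convert 十二 (Chinese numeral) → 1×10 + 2 = 12 (decimal)
15 - 12 = 3
3 × 2 = 6
Convert the 3rd Fibonacci number (with F(1) = F(2) = 1) (Fibonacci index) → 1, 1, 2 → 2 (decimal)
6 - 2 = 4
4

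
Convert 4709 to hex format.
Convert 4709 (decimal) → 4709 = 1×4096 + 2×256 + 6×16 + 5 → 0x1265 (hexadecimal)
0x1265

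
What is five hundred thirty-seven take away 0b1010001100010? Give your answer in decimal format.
Convert five hundred thirty-seven (English words) → 5×100 + 37 = 537 (decimal)
Convert 0b1010001100010 (binary) → 4096 + 1024 + 64 + 32 + 2 = 5218 (decimal)
Compute 537 - 5218 = -4681
-4681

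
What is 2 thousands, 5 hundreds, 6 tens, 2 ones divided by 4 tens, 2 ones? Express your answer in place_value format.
Convert 2 thousands, 5 hundreds, 6 tens, 2 ones (place-value notation) → 2×1000 + 5×100 + 6×10 + 2 = 2562 (decimal)
Convert 4 tens, 2 ones (place-value notation) → 4×10 + 2 = 42 (decimal)
Compute 2562 ÷ 42 = 61
Convert 61 (decimal) → 61 = 6×10 + 1 → 6 tens, 1 one (place-value notation)
6 tens, 1 one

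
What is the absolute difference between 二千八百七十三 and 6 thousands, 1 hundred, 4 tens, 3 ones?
Convert 二千八百七十三 (Chinese numeral) → 2×1000 + 8×100 + 7×10 + 3 = 2873 (decimal)
Convert 6 thousands, 1 hundred, 4 tens, 3 ones (place-value notation) → 6×1000 + 1×100 + 4×10 + 3 = 6143 (decimal)
Compute |2873 - 6143| = 3270
3270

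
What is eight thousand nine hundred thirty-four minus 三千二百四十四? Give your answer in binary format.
Convert eight thousand nine hundred thirty-four (English words) → 8×1000 + 9×100 + 34 = 8934 (decimal)
Convert 三千二百四十四 (Chinese numeral) → 3×1000 + 2×100 + 4×10 + 4 = 3244 (decimal)
Compute 8934 - 3244 = 5690
Convert 5690 (decimal) → 5690 = 4096 + 1024 + 512 + 32 + 16 + 8 + 2 → 0b1011000111010 (binary)
0b1011000111010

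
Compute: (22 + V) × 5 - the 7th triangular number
Convert V (Roman numeral) → 5 (decimal)
Convert the 7th triangular number (triangular index) → 7×8/2 = 28 (decimal)
Expression in decimal: (22 + 5) × 5 - 28
Parentheses first: 22 + 5 = 27
Multiply: 27 × 5 = 135
Subtract: 135 - 28 = 107
107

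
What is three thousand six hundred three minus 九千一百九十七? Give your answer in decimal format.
Convert three thousand six hundred three (English words) → 3×1000 + 6×100 + 3 = 3603 (decimal)
Convert 九千一百九十七 (Chinese numeral) → 9×1000 + 1×100 + 9×10 + 7 = 9197 (decimal)
Compute 3603 - 9197 = -5594
-5594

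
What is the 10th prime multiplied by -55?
Convert the 10th prime (prime index) → 29 (decimal)
Compute 29 × -55 = -1595
-1595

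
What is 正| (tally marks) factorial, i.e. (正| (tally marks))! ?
Convert 正| (tally marks) → 5 + 1 = 6 (decimal)
Compute 6! = 720
720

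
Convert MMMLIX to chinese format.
Convert MMMLIX (Roman numeral) → 1000 + 1000 + 1000 + 50 + 9 = 3059 (decimal)
Convert 3059 (decimal) → 3059 = 3×1000 + 5×10 + 9 → 三千零五十九 (Chinese numeral)
三千零五十九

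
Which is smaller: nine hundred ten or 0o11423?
Convert nine hundred ten (English words) → 9×100 + 10 = 910 (decimal)
Convert 0o11423 (octal) → 1×4096 + 1×512 + 4×64 + 2×8 + 3 = 4883 (decimal)
Compare 910 vs 4883: smaller = 910
910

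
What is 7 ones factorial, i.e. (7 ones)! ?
Convert 7 ones (place-value notation) → 7 (decimal)
Compute 7! = 5040
5040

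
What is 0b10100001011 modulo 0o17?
Convert 0b10100001011 (binary) → 1024 + 256 + 8 + 2 + 1 = 1291 (decimal)
Convert 0o17 (octal) → 1×8 + 7 = 15 (decimal)
Compute 1291 mod 15 = 1
1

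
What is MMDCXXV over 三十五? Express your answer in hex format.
Convert MMDCXXV (Roman numeral) → 1000 + 1000 + 500 + 100 + 10 + 10 + 5 = 2625 (decimal)
Convert 三十五 (Chinese numeral) → 3×10 + 5 = 35 (decimal)
Compute 2625 ÷ 35 = 75
Convert 75 (decimal) → 75 = 4×16 + 11 → 0x4B (hexadecimal)
0x4B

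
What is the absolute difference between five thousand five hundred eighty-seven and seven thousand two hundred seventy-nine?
Convert five thousand five hundred eighty-seven (English words) → 5×1000 + 5×100 + 87 = 5587 (decimal)
Convert seven thousand two hundred seventy-nine (English words) → 7×1000 + 2×100 + 79 = 7279 (decimal)
Compute |5587 - 7279| = 1692
1692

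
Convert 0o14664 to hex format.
Convert 0o14664 (octal) → 1×4096 + 4×512 + 6×64 + 6×8 + 4 = 6580 (decimal)
Convert 6580 (decimal) → 6580 = 1×4096 + 9×256 + 11×16 + 4 → 0x19B4 (hexadecimal)
0x19B4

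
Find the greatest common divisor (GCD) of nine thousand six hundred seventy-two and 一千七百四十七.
Convert nine thousand six hundred seventy-two (English words) → 9×1000 + 6×100 + 72 = 9672 (decimal)
Convert 一千七百四十七 (Chinese numeral) → 1×1000 + 7×100 + 4×10 + 7 = 1747 (decimal)
Compute gcd(9672, 1747) = 1
1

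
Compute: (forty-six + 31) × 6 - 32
Convert forty-six (English words) → 46 (decimal)
Expression in decimal: (46 + 31) × 6 - 32
Parentheses first: 46 + 31 = 77
Multiply: 77 × 6 = 462
Subtract: 462 - 32 = 430
430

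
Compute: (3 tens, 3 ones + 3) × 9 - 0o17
Convert 3 tens, 3 ones (place-value notation) → 3×10 + 3 = 33 (decimal)
Convert 0o17 (octal) → 1×8 + 7 = 15 (decimal)
Expression in decimal: (33 + 3) × 9 - 15
Parentheses first: 33 + 3 = 36
Multiply: 36 × 9 = 324
Subtract: 324 - 15 = 309
309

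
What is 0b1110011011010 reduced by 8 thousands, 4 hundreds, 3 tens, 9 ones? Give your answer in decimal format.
Convert 0b1110011011010 (binary) → 4096 + 2048 + 1024 + 128 + 64 + 16 + 8 + 2 = 7386 (decimal)
Convert 8 thousands, 4 hundreds, 3 tens, 9 ones (place-value notation) → 8×1000 + 4×100 + 3×10 + 9 = 8439 (decimal)
Compute 7386 - 8439 = -1053
-1053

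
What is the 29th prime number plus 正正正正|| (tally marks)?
The 29th prime number = 109
Convert 正正正正|| (tally marks) → 5 + 5 + 5 + 5 + 2 = 22 (decimal)
Compute 109 + 22 = 131
131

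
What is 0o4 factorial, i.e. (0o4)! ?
Convert 0o4 (octal) → 4 (decimal)
Compute 4! = 24
24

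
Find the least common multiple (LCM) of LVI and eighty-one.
Convert LVI (Roman numeral) → 50 + 5 + 1 = 56 (decimal)
Convert eighty-one (English words) → 81 (decimal)
Compute lcm(56, 81) = 4536
4536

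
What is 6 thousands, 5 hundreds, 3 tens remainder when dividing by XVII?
Convert 6 thousands, 5 hundreds, 3 tens (place-value notation) → 6×1000 + 5×100 + 3×10 = 6530 (decimal)
Convert XVII (Roman numeral) → 10 + 5 + 1 + 1 = 17 (decimal)
Compute 6530 mod 17 = 2
2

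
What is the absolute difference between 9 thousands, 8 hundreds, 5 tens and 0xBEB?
Convert 9 thousands, 8 hundreds, 5 tens (place-value notation) → 9×1000 + 8×100 + 5×10 = 9850 (decimal)
Convert 0xBEB (hexadecimal) → 11×256 + 14×16 + 11 = 3051 (decimal)
Compute |9850 - 3051| = 6799
6799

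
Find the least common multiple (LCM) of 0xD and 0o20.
Convert 0xD (hexadecimal) → 13 (decimal)
Convert 0o20 (octal) → 2×8 = 16 (decimal)
Compute lcm(13, 16) = 208
208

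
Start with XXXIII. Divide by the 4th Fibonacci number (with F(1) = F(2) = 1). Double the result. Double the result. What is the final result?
Convert XXXIII (Roman numeral) → 10 + 10 + 10 + 1 + 1 + 1 = 33 (decimal)
Start: 33
Convert the 4th Fibonacci number (with F(1) = F(2) = 1) (Fibonacci index) → 1, 1, 2, 3 → 3 (decimal)
33 ÷ 3 = 11
11 × 2 = 22
22 × 2 = 44
44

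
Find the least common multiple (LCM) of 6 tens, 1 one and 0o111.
Convert 6 tens, 1 one (place-value notation) → 6×10 + 1 = 61 (decimal)
Convert 0o111 (octal) → 1×64 + 1×8 + 1 = 73 (decimal)
Compute lcm(61, 73) = 4453
4453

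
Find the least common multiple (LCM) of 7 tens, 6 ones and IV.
Convert 7 tens, 6 ones (place-value notation) → 7×10 + 6 = 76 (decimal)
Convert IV (Roman numeral) → 4 (decimal)
Compute lcm(76, 4) = 76
76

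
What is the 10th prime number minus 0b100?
The 10th prime number = 29
Convert 0b100 (binary) → 4 (decimal)
Compute 29 - 4 = 25
25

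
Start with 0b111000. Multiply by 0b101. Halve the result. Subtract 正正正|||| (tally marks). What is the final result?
Convert 0b111000 (binary) → 32 + 16 + 8 = 56 (decimal)
Start: 56
Convert 0b101 (binary) → 4 + 1 = 5 (decimal)
56 × 5 = 280
280 ÷ 2 = 140
Convert 正正正|||| (tally marks) → 5 + 5 + 5 + 4 = 19 (decimal)
140 - 19 = 121
121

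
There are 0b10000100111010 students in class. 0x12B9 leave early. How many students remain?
Convert 0b10000100111010 (binary) → 8192 + 256 + 32 + 16 + 8 + 2 = 8506 (decimal)
Convert 0x12B9 (hexadecimal) → 1×4096 + 2×256 + 11×16 + 9 = 4793 (decimal)
Compute 8506 - 4793 = 3713
3713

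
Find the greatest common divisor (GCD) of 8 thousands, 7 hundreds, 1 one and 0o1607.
Convert 8 thousands, 7 hundreds, 1 one (place-value notation) → 8×1000 + 7×100 + 1 = 8701 (decimal)
Convert 0o1607 (octal) → 1×512 + 6×64 + 7 = 903 (decimal)
Compute gcd(8701, 903) = 7
7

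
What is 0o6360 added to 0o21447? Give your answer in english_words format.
Convert 0o6360 (octal) → 6×512 + 3×64 + 6×8 = 3312 (decimal)
Convert 0o21447 (octal) → 2×4096 + 1×512 + 4×64 + 4×8 + 7 = 8999 (decimal)
Compute 3312 + 8999 = 12311
Convert 12311 (decimal) → 12311 = 12×1000 + 3×100 + 11 → twelve thousand three hundred eleven (English words)
twelve thousand three hundred eleven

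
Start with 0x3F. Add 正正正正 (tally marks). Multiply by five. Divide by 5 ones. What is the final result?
Convert 0x3F (hexadecimal) → 3×16 + 15 = 63 (decimal)
Start: 63
Convert 正正正正 (tally marks) → 5 + 5 + 5 + 5 = 20 (decimal)
63 + 20 = 83
Convert five (English words) → 5 (decimal)
83 × 5 = 415
Convert 5 ones (place-value notation) → 5 (decimal)
415 ÷ 5 = 83
83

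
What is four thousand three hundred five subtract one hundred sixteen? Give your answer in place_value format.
Convert four thousand three hundred five (English words) → 4×1000 + 3×100 + 5 = 4305 (decimal)
Convert one hundred sixteen (English words) → 1×100 + 16 = 116 (decimal)
Compute 4305 - 116 = 4189
Convert 4189 (decimal) → 4189 = 4×1000 + 1×100 + 8×10 + 9 → 4 thousands, 1 hundred, 8 tens, 9 ones (place-value notation)
4 thousands, 1 hundred, 8 tens, 9 ones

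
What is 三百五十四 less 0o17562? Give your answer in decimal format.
Convert 三百五十四 (Chinese numeral) → 3×100 + 5×10 + 4 = 354 (decimal)
Convert 0o17562 (octal) → 1×4096 + 7×512 + 5×64 + 6×8 + 2 = 8050 (decimal)
Compute 354 - 8050 = -7696
-7696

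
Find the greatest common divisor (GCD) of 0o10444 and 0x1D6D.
Convert 0o10444 (octal) → 1×4096 + 4×64 + 4×8 + 4 = 4388 (decimal)
Convert 0x1D6D (hexadecimal) → 1×4096 + 13×256 + 6×16 + 13 = 7533 (decimal)
Compute gcd(4388, 7533) = 1
1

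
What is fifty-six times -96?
Convert fifty-six (English words) → 56 (decimal)
Compute 56 × -96 = -5376
-5376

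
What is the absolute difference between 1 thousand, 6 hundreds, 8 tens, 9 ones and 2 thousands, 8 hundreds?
Convert 1 thousand, 6 hundreds, 8 tens, 9 ones (place-value notation) → 1×1000 + 6×100 + 8×10 + 9 = 1689 (decimal)
Convert 2 thousands, 8 hundreds (place-value notation) → 2×1000 + 8×100 = 2800 (decimal)
Compute |1689 - 2800| = 1111
1111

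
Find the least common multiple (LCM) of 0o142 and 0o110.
Convert 0o142 (octal) → 1×64 + 4×8 + 2 = 98 (decimal)
Convert 0o110 (octal) → 1×64 + 1×8 = 72 (decimal)
Compute lcm(98, 72) = 3528
3528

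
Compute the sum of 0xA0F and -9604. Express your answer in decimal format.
Convert 0xA0F (hexadecimal) → 10×256 + 15 = 2575 (decimal)
Compute 2575 + -9604 = -7029
-7029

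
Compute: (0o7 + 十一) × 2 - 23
Convert 0o7 (octal) → 7 (decimal)
Convert 十一 (Chinese numeral) → 1×10 + 1 = 11 (decimal)
Expression in decimal: (7 + 11) × 2 - 23
Parentheses first: 7 + 11 = 18
Multiply: 18 × 2 = 36
Subtract: 36 - 23 = 13
13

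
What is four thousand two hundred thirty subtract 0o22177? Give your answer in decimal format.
Convert four thousand two hundred thirty (English words) → 4×1000 + 2×100 + 30 = 4230 (decimal)
Convert 0o22177 (octal) → 2×4096 + 2×512 + 1×64 + 7×8 + 7 = 9343 (decimal)
Compute 4230 - 9343 = -5113
-5113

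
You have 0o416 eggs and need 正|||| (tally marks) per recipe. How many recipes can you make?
Convert 0o416 (octal) → 4×64 + 1×8 + 6 = 270 (decimal)
Convert 正|||| (tally marks) → 5 + 4 = 9 (decimal)
Compute 270 ÷ 9 = 30
30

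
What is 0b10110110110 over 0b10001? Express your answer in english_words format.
Convert 0b10110110110 (binary) → 1024 + 256 + 128 + 32 + 16 + 4 + 2 = 1462 (decimal)
Convert 0b10001 (binary) → 16 + 1 = 17 (decimal)
Compute 1462 ÷ 17 = 86
Convert 86 (decimal) → eighty-six (English words)
eighty-six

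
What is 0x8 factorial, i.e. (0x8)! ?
Convert 0x8 (hexadecimal) → 8 (decimal)
Compute 8! = 40320
40320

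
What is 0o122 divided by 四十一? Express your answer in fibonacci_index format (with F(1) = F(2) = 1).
Convert 0o122 (octal) → 1×64 + 2×8 + 2 = 82 (decimal)
Convert 四十一 (Chinese numeral) → 4×10 + 1 = 41 (decimal)
Compute 82 ÷ 41 = 2
Convert 2 (decimal) → 1, 1, 2 → the 3rd Fibonacci number (Fibonacci index)
the 3rd Fibonacci number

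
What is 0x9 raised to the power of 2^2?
Convert 0x9 (hexadecimal) → 9 (decimal)
Convert 2^2 (power) → 4 (decimal)
Compute 9 ^ 4 = 6561
6561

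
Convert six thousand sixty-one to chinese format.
Convert six thousand sixty-one (English words) → 6×1000 + 61 = 6061 (decimal)
Convert 6061 (decimal) → 6061 = 6×1000 + 6×10 + 1 → 六千零六十一 (Chinese numeral)
六千零六十一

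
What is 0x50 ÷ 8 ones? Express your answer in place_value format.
Convert 0x50 (hexadecimal) → 5×16 = 80 (decimal)
Convert 8 ones (place-value notation) → 8 (decimal)
Compute 80 ÷ 8 = 10
Convert 10 (decimal) → 10 = 1×10 → 1 ten (place-value notation)
1 ten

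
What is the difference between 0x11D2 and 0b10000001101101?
Convert 0x11D2 (hexadecimal) → 1×4096 + 1×256 + 13×16 + 2 = 4562 (decimal)
Convert 0b10000001101101 (binary) → 8192 + 64 + 32 + 8 + 4 + 1 = 8301 (decimal)
Difference: |4562 - 8301| = 3739
3739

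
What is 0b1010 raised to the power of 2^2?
Convert 0b1010 (binary) → 8 + 2 = 10 (decimal)
Convert 2^2 (power) → 4 (decimal)
Compute 10 ^ 4 = 10000
10000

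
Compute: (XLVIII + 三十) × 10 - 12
Convert XLVIII (Roman numeral) → 40 + 5 + 1 + 1 + 1 = 48 (decimal)
Convert 三十 (Chinese numeral) → 3×10 = 30 (decimal)
Expression in decimal: (48 + 30) × 10 - 12
Parentheses first: 48 + 30 = 78
Multiply: 78 × 10 = 780
Subtract: 780 - 12 = 768
768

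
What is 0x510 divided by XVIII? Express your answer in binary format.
Convert 0x510 (hexadecimal) → 5×256 + 1×16 = 1296 (decimal)
Convert XVIII (Roman numeral) → 10 + 5 + 1 + 1 + 1 = 18 (decimal)
Compute 1296 ÷ 18 = 72
Convert 72 (decimal) → 72 = 64 + 8 → 0b1001000 (binary)
0b1001000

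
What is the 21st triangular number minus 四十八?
The 21st triangular number = 21×22/2 = 231
Convert 四十八 (Chinese numeral) → 4×10 + 8 = 48 (decimal)
Compute 231 - 48 = 183
183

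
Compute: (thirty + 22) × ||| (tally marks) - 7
Convert thirty (English words) → 30 (decimal)
Convert ||| (tally marks) → 3 (decimal)
Expression in decimal: (30 + 22) × 3 - 7
Parentheses first: 30 + 22 = 52
Multiply: 52 × 3 = 156
Subtract: 156 - 7 = 149
149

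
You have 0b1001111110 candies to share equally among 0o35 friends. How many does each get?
Convert 0b1001111110 (binary) → 512 + 64 + 32 + 16 + 8 + 4 + 2 = 638 (decimal)
Convert 0o35 (octal) → 3×8 + 5 = 29 (decimal)
Compute 638 ÷ 29 = 22
22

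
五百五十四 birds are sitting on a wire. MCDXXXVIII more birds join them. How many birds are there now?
Convert 五百五十四 (Chinese numeral) → 5×100 + 5×10 + 4 = 554 (decimal)
Convert MCDXXXVIII (Roman numeral) → 1000 + 400 + 10 + 10 + 10 + 5 + 1 + 1 + 1 = 1438 (decimal)
Compute 554 + 1438 = 1992
1992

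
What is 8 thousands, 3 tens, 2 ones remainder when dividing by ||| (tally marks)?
Convert 8 thousands, 3 tens, 2 ones (place-value notation) → 8×1000 + 3×10 + 2 = 8032 (decimal)
Convert ||| (tally marks) → 3 (decimal)
Compute 8032 mod 3 = 1
1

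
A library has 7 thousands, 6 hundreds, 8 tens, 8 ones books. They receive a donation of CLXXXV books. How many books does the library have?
Convert 7 thousands, 6 hundreds, 8 tens, 8 ones (place-value notation) → 7×1000 + 6×100 + 8×10 + 8 = 7688 (decimal)
Convert CLXXXV (Roman numeral) → 100 + 50 + 10 + 10 + 10 + 5 = 185 (decimal)
Compute 7688 + 185 = 7873
7873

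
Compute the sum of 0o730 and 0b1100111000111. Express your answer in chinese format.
Convert 0o730 (octal) → 7×64 + 3×8 = 472 (decimal)
Convert 0b1100111000111 (binary) → 4096 + 2048 + 256 + 128 + 64 + 4 + 2 + 1 = 6599 (decimal)
Compute 472 + 6599 = 7071
Convert 7071 (decimal) → 7071 = 7×1000 + 7×10 + 1 → 七千零七十一 (Chinese numeral)
七千零七十一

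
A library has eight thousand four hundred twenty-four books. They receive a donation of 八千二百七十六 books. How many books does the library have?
Convert eight thousand four hundred twenty-four (English words) → 8×1000 + 4×100 + 24 = 8424 (decimal)
Convert 八千二百七十六 (Chinese numeral) → 8×1000 + 2×100 + 7×10 + 6 = 8276 (decimal)
Compute 8424 + 8276 = 16700
16700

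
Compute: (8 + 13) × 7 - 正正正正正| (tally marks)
Convert 正正正正正| (tally marks) → 5 + 5 + 5 + 5 + 5 + 1 = 26 (decimal)
Expression in decimal: (8 + 13) × 7 - 26
Parentheses first: 8 + 13 = 21
Multiply: 21 × 7 = 147
Subtract: 147 - 26 = 121
121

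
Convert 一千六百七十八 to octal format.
Convert 一千六百七十八 (Chinese numeral) → 1×1000 + 6×100 + 7×10 + 8 = 1678 (decimal)
Convert 1678 (decimal) → 1678 = 3×512 + 2×64 + 1×8 + 6 → 0o3216 (octal)
0o3216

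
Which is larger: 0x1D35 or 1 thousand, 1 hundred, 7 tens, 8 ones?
Convert 0x1D35 (hexadecimal) → 1×4096 + 13×256 + 3×16 + 5 = 7477 (decimal)
Convert 1 thousand, 1 hundred, 7 tens, 8 ones (place-value notation) → 1×1000 + 1×100 + 7×10 + 8 = 1178 (decimal)
Compare 7477 vs 1178: larger = 7477
7477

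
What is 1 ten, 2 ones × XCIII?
Convert 1 ten, 2 ones (place-value notation) → 1×10 + 2 = 12 (decimal)
Convert XCIII (Roman numeral) → 90 + 1 + 1 + 1 = 93 (decimal)
Compute 12 × 93 = 1116
1116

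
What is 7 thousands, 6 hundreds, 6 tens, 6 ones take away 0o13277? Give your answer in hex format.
Convert 7 thousands, 6 hundreds, 6 tens, 6 ones (place-value notation) → 7×1000 + 6×100 + 6×10 + 6 = 7666 (decimal)
Convert 0o13277 (octal) → 1×4096 + 3×512 + 2×64 + 7×8 + 7 = 5823 (decimal)
Compute 7666 - 5823 = 1843
Convert 1843 (decimal) → 1843 = 7×256 + 3×16 + 3 → 0x733 (hexadecimal)
0x733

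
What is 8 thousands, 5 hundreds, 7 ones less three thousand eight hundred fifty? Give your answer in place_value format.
Convert 8 thousands, 5 hundreds, 7 ones (place-value notation) → 8×1000 + 5×100 + 7 = 8507 (decimal)
Convert three thousand eight hundred fifty (English words) → 3×1000 + 8×100 + 50 = 3850 (decimal)
Compute 8507 - 3850 = 4657
Convert 4657 (decimal) → 4657 = 4×1000 + 6×100 + 5×10 + 7 → 4 thousands, 6 hundreds, 5 tens, 7 ones (place-value notation)
4 thousands, 6 hundreds, 5 tens, 7 ones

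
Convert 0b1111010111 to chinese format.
Convert 0b1111010111 (binary) → 512 + 256 + 128 + 64 + 16 + 4 + 2 + 1 = 983 (decimal)
Convert 983 (decimal) → 983 = 9×100 + 8×10 + 3 → 九百八十三 (Chinese numeral)
九百八十三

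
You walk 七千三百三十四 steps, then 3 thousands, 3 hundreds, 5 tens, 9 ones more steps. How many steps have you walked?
Convert 七千三百三十四 (Chinese numeral) → 7×1000 + 3×100 + 3×10 + 4 = 7334 (decimal)
Convert 3 thousands, 3 hundreds, 5 tens, 9 ones (place-value notation) → 3×1000 + 3×100 + 5×10 + 9 = 3359 (decimal)
Compute 7334 + 3359 = 10693
10693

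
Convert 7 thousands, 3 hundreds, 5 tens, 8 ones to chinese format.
Convert 7 thousands, 3 hundreds, 5 tens, 8 ones (place-value notation) → 7×1000 + 3×100 + 5×10 + 8 = 7358 (decimal)
Convert 7358 (decimal) → 7358 = 7×1000 + 3×100 + 5×10 + 8 → 七千三百五十八 (Chinese numeral)
七千三百五十八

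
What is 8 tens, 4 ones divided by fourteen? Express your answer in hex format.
Convert 8 tens, 4 ones (place-value notation) → 8×10 + 4 = 84 (decimal)
Convert fourteen (English words) → 14 (decimal)
Compute 84 ÷ 14 = 6
Convert 6 (decimal) → 0x6 (hexadecimal)
0x6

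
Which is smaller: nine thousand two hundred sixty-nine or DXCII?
Convert nine thousand two hundred sixty-nine (English words) → 9×1000 + 2×100 + 69 = 9269 (decimal)
Convert DXCII (Roman numeral) → 500 + 90 + 1 + 1 = 592 (decimal)
Compare 9269 vs 592: smaller = 592
592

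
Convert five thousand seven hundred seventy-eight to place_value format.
Convert five thousand seven hundred seventy-eight (English words) → 5×1000 + 7×100 + 78 = 5778 (decimal)
Convert 5778 (decimal) → 5778 = 5×1000 + 7×100 + 7×10 + 8 → 5 thousands, 7 hundreds, 7 tens, 8 ones (place-value notation)
5 thousands, 7 hundreds, 7 tens, 8 ones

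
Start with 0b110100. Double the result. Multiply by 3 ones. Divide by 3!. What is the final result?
Convert 0b110100 (binary) → 32 + 16 + 4 = 52 (decimal)
Start: 52
52 × 2 = 104
Convert 3 ones (place-value notation) → 3 (decimal)
104 × 3 = 312
Convert 3! (factorial) → 6 (decimal)
312 ÷ 6 = 52
52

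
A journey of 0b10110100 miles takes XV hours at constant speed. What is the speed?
Convert 0b10110100 (binary) → 128 + 32 + 16 + 4 = 180 (decimal)
Convert XV (Roman numeral) → 10 + 5 = 15 (decimal)
Compute 180 ÷ 15 = 12
12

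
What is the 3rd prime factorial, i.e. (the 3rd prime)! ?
Convert the 3rd prime (prime index) → 5 (decimal)
Compute 5! = 120
120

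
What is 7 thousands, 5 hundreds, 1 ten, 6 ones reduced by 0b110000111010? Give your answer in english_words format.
Convert 7 thousands, 5 hundreds, 1 ten, 6 ones (place-value notation) → 7×1000 + 5×100 + 1×10 + 6 = 7516 (decimal)
Convert 0b110000111010 (binary) → 2048 + 1024 + 32 + 16 + 8 + 2 = 3130 (decimal)
Compute 7516 - 3130 = 4386
Convert 4386 (decimal) → 4386 = 4×1000 + 3×100 + 86 → four thousand three hundred eighty-six (English words)
four thousand three hundred eighty-six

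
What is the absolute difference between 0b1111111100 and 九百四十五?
Convert 0b1111111100 (binary) → 512 + 256 + 128 + 64 + 32 + 16 + 8 + 4 = 1020 (decimal)
Convert 九百四十五 (Chinese numeral) → 9×100 + 4×10 + 5 = 945 (decimal)
Compute |1020 - 945| = 75
75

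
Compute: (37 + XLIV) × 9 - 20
Convert XLIV (Roman numeral) → 40 + 4 = 44 (decimal)
Expression in decimal: (37 + 44) × 9 - 20
Parentheses first: 37 + 44 = 81
Multiply: 81 × 9 = 729
Subtract: 729 - 20 = 709
709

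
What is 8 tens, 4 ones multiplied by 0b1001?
Convert 8 tens, 4 ones (place-value notation) → 8×10 + 4 = 84 (decimal)
Convert 0b1001 (binary) → 8 + 1 = 9 (decimal)
Compute 84 × 9 = 756
756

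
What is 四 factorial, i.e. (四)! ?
Convert 四 (Chinese numeral) → 4 (decimal)
Compute 4! = 24
24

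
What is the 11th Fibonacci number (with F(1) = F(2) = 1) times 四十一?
Convert the 11th Fibonacci number (with F(1) = F(2) = 1) (Fibonacci index) → 1, 1, 2, 3, 5, 8, 13, 21, 34, 55, 89 → 89 (decimal)
Convert 四十一 (Chinese numeral) → 4×10 + 1 = 41 (decimal)
Compute 89 × 41 = 3649
3649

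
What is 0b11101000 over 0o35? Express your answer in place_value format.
Convert 0b11101000 (binary) → 128 + 64 + 32 + 8 = 232 (decimal)
Convert 0o35 (octal) → 3×8 + 5 = 29 (decimal)
Compute 232 ÷ 29 = 8
Convert 8 (decimal) → 8 ones (place-value notation)
8 ones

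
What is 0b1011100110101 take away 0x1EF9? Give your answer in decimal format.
Convert 0b1011100110101 (binary) → 4096 + 1024 + 512 + 256 + 32 + 16 + 4 + 1 = 5941 (decimal)
Convert 0x1EF9 (hexadecimal) → 1×4096 + 14×256 + 15×16 + 9 = 7929 (decimal)
Compute 5941 - 7929 = -1988
-1988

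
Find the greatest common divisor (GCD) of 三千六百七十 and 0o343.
Convert 三千六百七十 (Chinese numeral) → 3×1000 + 6×100 + 7×10 = 3670 (decimal)
Convert 0o343 (octal) → 3×64 + 4×8 + 3 = 227 (decimal)
Compute gcd(3670, 227) = 1
1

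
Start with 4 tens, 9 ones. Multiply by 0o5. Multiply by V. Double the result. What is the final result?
Convert 4 tens, 9 ones (place-value notation) → 4×10 + 9 = 49 (decimal)
Start: 49
Convert 0o5 (octal) → 5 (decimal)
49 × 5 = 245
Convert V (Roman numeral) → 5 (decimal)
245 × 5 = 1225
1225 × 2 = 2450
2450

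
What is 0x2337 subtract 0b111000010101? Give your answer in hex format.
Convert 0x2337 (hexadecimal) → 2×4096 + 3×256 + 3×16 + 7 = 9015 (decimal)
Convert 0b111000010101 (binary) → 2048 + 1024 + 512 + 16 + 4 + 1 = 3605 (decimal)
Compute 9015 - 3605 = 5410
Convert 5410 (decimal) → 5410 = 1×4096 + 5×256 + 2×16 + 2 → 0x1522 (hexadecimal)
0x1522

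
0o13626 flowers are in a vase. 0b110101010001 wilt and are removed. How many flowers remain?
Convert 0o13626 (octal) → 1×4096 + 3×512 + 6×64 + 2×8 + 6 = 6038 (decimal)
Convert 0b110101010001 (binary) → 2048 + 1024 + 256 + 64 + 16 + 1 = 3409 (decimal)
Compute 6038 - 3409 = 2629
2629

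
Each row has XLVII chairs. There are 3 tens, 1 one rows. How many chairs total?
Convert XLVII (Roman numeral) → 40 + 5 + 1 + 1 = 47 (decimal)
Convert 3 tens, 1 one (place-value notation) → 3×10 + 1 = 31 (decimal)
Compute 47 × 31 = 1457
1457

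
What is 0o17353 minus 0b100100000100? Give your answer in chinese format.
Convert 0o17353 (octal) → 1×4096 + 7×512 + 3×64 + 5×8 + 3 = 7915 (decimal)
Convert 0b100100000100 (binary) → 2048 + 256 + 4 = 2308 (decimal)
Compute 7915 - 2308 = 5607
Convert 5607 (decimal) → 5607 = 5×1000 + 6×100 + 7 → 五千六百零七 (Chinese numeral)
五千六百零七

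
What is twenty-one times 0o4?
Convert twenty-one (English words) → 21 (decimal)
Convert 0o4 (octal) → 4 (decimal)
Compute 21 × 4 = 84
84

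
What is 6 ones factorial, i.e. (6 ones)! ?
Convert 6 ones (place-value notation) → 6 (decimal)
Compute 6! = 720
720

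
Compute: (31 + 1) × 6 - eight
Convert eight (English words) → 8 (decimal)
Expression in decimal: (31 + 1) × 6 - 8
Parentheses first: 31 + 1 = 32
Multiply: 32 × 6 = 192
Subtract: 192 - 8 = 184
184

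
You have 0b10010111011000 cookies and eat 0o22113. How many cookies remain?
Convert 0b10010111011000 (binary) → 8192 + 1024 + 256 + 128 + 64 + 16 + 8 = 9688 (decimal)
Convert 0o22113 (octal) → 2×4096 + 2×512 + 1×64 + 1×8 + 3 = 9291 (decimal)
Compute 9688 - 9291 = 397
397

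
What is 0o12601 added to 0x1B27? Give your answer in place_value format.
Convert 0o12601 (octal) → 1×4096 + 2×512 + 6×64 + 1 = 5505 (decimal)
Convert 0x1B27 (hexadecimal) → 1×4096 + 11×256 + 2×16 + 7 = 6951 (decimal)
Compute 5505 + 6951 = 12456
Convert 12456 (decimal) → 12456 = 12×1000 + 4×100 + 5×10 + 6 → 12 thousands, 4 hundreds, 5 tens, 6 ones (place-value notation)
12 thousands, 4 hundreds, 5 tens, 6 ones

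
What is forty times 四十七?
Convert forty (English words) → 40 (decimal)
Convert 四十七 (Chinese numeral) → 4×10 + 7 = 47 (decimal)
Compute 40 × 47 = 1880
1880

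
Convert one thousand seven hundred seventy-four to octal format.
Convert one thousand seven hundred seventy-four (English words) → 1×1000 + 7×100 + 74 = 1774 (decimal)
Convert 1774 (decimal) → 1774 = 3×512 + 3×64 + 5×8 + 6 → 0o3356 (octal)
0o3356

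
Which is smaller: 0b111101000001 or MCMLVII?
Convert 0b111101000001 (binary) → 2048 + 1024 + 512 + 256 + 64 + 1 = 3905 (decimal)
Convert MCMLVII (Roman numeral) → 1000 + 900 + 50 + 5 + 1 + 1 = 1957 (decimal)
Compare 3905 vs 1957: smaller = 1957
1957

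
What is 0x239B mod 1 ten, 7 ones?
Convert 0x239B (hexadecimal) → 2×4096 + 3×256 + 9×16 + 11 = 9115 (decimal)
Convert 1 ten, 7 ones (place-value notation) → 1×10 + 7 = 17 (decimal)
Compute 9115 mod 17 = 3
3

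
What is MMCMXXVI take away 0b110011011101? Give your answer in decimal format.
Convert MMCMXXVI (Roman numeral) → 1000 + 1000 + 900 + 10 + 10 + 5 + 1 = 2926 (decimal)
Convert 0b110011011101 (binary) → 2048 + 1024 + 128 + 64 + 16 + 8 + 4 + 1 = 3293 (decimal)
Compute 2926 - 3293 = -367
-367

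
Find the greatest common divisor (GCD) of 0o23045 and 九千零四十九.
Convert 0o23045 (octal) → 2×4096 + 3×512 + 4×8 + 5 = 9765 (decimal)
Convert 九千零四十九 (Chinese numeral) → 9×1000 + 4×10 + 9 = 9049 (decimal)
Compute gcd(9765, 9049) = 1
1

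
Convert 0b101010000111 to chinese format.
Convert 0b101010000111 (binary) → 2048 + 512 + 128 + 4 + 2 + 1 = 2695 (decimal)
Convert 2695 (decimal) → 2695 = 2×1000 + 6×100 + 9×10 + 5 → 二千六百九十五 (Chinese numeral)
二千六百九十五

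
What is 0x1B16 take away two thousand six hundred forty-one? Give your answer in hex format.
Convert 0x1B16 (hexadecimal) → 1×4096 + 11×256 + 1×16 + 6 = 6934 (decimal)
Convert two thousand six hundred forty-one (English words) → 2×1000 + 6×100 + 41 = 2641 (decimal)
Compute 6934 - 2641 = 4293
Convert 4293 (decimal) → 4293 = 1×4096 + 12×16 + 5 → 0x10C5 (hexadecimal)
0x10C5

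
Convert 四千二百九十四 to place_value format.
Convert 四千二百九十四 (Chinese numeral) → 4×1000 + 2×100 + 9×10 + 4 = 4294 (decimal)
Convert 4294 (decimal) → 4294 = 4×1000 + 2×100 + 9×10 + 4 → 4 thousands, 2 hundreds, 9 tens, 4 ones (place-value notation)
4 thousands, 2 hundreds, 9 tens, 4 ones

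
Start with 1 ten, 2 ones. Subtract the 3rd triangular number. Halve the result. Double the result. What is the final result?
Convert 1 ten, 2 ones (place-value notation) → 1×10 + 2 = 12 (decimal)
Start: 12
Convert the 3rd triangular number (triangular index) → 3×4/2 = 6 (decimal)
12 - 6 = 6
6 ÷ 2 = 3
3 × 2 = 6
6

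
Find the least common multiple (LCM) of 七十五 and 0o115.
Convert 七十五 (Chinese numeral) → 7×10 + 5 = 75 (decimal)
Convert 0o115 (octal) → 1×64 + 1×8 + 5 = 77 (decimal)
Compute lcm(75, 77) = 5775
5775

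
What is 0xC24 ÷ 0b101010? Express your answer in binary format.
Convert 0xC24 (hexadecimal) → 12×256 + 2×16 + 4 = 3108 (decimal)
Convert 0b101010 (binary) → 32 + 8 + 2 = 42 (decimal)
Compute 3108 ÷ 42 = 74
Convert 74 (decimal) → 74 = 64 + 8 + 2 → 0b1001010 (binary)
0b1001010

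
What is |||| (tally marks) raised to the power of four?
Convert |||| (tally marks) → 4 (decimal)
Convert four (English words) → 4 (decimal)
Compute 4 ^ 4 = 256
256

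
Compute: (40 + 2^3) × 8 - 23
Convert 2^3 (power) → 8 (decimal)
Expression in decimal: (40 + 8) × 8 - 23
Parentheses first: 40 + 8 = 48
Multiply: 48 × 8 = 384
Subtract: 384 - 23 = 361
361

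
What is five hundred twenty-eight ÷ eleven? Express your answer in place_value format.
Convert five hundred twenty-eight (English words) → 5×100 + 28 = 528 (decimal)
Convert eleven (English words) → 11 (decimal)
Compute 528 ÷ 11 = 48
Convert 48 (decimal) → 48 = 4×10 + 8 → 4 tens, 8 ones (place-value notation)
4 tens, 8 ones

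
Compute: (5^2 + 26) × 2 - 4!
Convert 5^2 (power) → 25 (decimal)
Convert 4! (factorial) → 24 (decimal)
Expression in decimal: (25 + 26) × 2 - 24
Parentheses first: 25 + 26 = 51
Multiply: 51 × 2 = 102
Subtract: 102 - 24 = 78
78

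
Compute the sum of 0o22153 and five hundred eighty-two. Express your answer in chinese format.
Convert 0o22153 (octal) → 2×4096 + 2×512 + 1×64 + 5×8 + 3 = 9323 (decimal)
Convert five hundred eighty-two (English words) → 5×100 + 82 = 582 (decimal)
Compute 9323 + 582 = 9905
Convert 9905 (decimal) → 9905 = 9×1000 + 9×100 + 5 → 九千九百零五 (Chinese numeral)
九千九百零五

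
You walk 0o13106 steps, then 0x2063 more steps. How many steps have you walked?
Convert 0o13106 (octal) → 1×4096 + 3×512 + 1×64 + 6 = 5702 (decimal)
Convert 0x2063 (hexadecimal) → 2×4096 + 6×16 + 3 = 8291 (decimal)
Compute 5702 + 8291 = 13993
13993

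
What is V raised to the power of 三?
Convert V (Roman numeral) → 5 (decimal)
Convert 三 (Chinese numeral) → 3 (decimal)
Compute 5 ^ 3 = 125
125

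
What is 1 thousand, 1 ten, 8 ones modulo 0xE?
Convert 1 thousand, 1 ten, 8 ones (place-value notation) → 1×1000 + 1×10 + 8 = 1018 (decimal)
Convert 0xE (hexadecimal) → 14 (decimal)
Compute 1018 mod 14 = 10
10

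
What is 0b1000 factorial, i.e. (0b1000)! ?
Convert 0b1000 (binary) → 8 (decimal)
Compute 8! = 40320
40320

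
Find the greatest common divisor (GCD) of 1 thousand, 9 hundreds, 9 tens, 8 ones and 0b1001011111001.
Convert 1 thousand, 9 hundreds, 9 tens, 8 ones (place-value notation) → 1×1000 + 9×100 + 9×10 + 8 = 1998 (decimal)
Convert 0b1001011111001 (binary) → 4096 + 512 + 128 + 64 + 32 + 16 + 8 + 1 = 4857 (decimal)
Compute gcd(1998, 4857) = 3
3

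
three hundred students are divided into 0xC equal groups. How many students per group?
Convert three hundred (English words) → 3×100 = 300 (decimal)
Convert 0xC (hexadecimal) → 12 (decimal)
Compute 300 ÷ 12 = 25
25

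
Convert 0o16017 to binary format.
Convert 0o16017 (octal) → 1×4096 + 6×512 + 1×8 + 7 = 7183 (decimal)
Convert 7183 (decimal) → 7183 = 4096 + 2048 + 1024 + 8 + 4 + 2 + 1 → 0b1110000001111 (binary)
0b1110000001111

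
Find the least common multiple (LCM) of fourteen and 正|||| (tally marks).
Convert fourteen (English words) → 14 (decimal)
Convert 正|||| (tally marks) → 5 + 4 = 9 (decimal)
Compute lcm(14, 9) = 126
126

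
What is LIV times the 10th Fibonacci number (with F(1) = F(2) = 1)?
Convert LIV (Roman numeral) → 50 + 4 = 54 (decimal)
Convert the 10th Fibonacci number (with F(1) = F(2) = 1) (Fibonacci index) → 1, 1, 2, 3, 5, 8, 13, 21, 34, 55 → 55 (decimal)
Compute 54 × 55 = 2970
2970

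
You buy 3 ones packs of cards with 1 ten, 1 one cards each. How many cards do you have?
Convert 1 ten, 1 one (place-value notation) → 1×10 + 1 = 11 (decimal)
Convert 3 ones (place-value notation) → 3 (decimal)
Compute 11 × 3 = 33
33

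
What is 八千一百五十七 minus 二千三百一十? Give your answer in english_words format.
Convert 八千一百五十七 (Chinese numeral) → 8×1000 + 1×100 + 5×10 + 7 = 8157 (decimal)
Convert 二千三百一十 (Chinese numeral) → 2×1000 + 3×100 + 1×10 = 2310 (decimal)
Compute 8157 - 2310 = 5847
Convert 5847 (decimal) → 5847 = 5×1000 + 8×100 + 47 → five thousand eight hundred forty-seven (English words)
five thousand eight hundred forty-seven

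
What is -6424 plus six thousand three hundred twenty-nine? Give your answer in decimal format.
Convert six thousand three hundred twenty-nine (English words) → 6×1000 + 3×100 + 29 = 6329 (decimal)
Compute -6424 + 6329 = -95
-95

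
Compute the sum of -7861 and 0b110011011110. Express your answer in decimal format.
Convert 0b110011011110 (binary) → 2048 + 1024 + 128 + 64 + 16 + 8 + 4 + 2 = 3294 (decimal)
Compute -7861 + 3294 = -4567
-4567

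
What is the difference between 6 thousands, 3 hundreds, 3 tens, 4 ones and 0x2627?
Convert 6 thousands, 3 hundreds, 3 tens, 4 ones (place-value notation) → 6×1000 + 3×100 + 3×10 + 4 = 6334 (decimal)
Convert 0x2627 (hexadecimal) → 2×4096 + 6×256 + 2×16 + 7 = 9767 (decimal)
Difference: |6334 - 9767| = 3433
3433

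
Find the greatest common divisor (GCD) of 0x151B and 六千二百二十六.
Convert 0x151B (hexadecimal) → 1×4096 + 5×256 + 1×16 + 11 = 5403 (decimal)
Convert 六千二百二十六 (Chinese numeral) → 6×1000 + 2×100 + 2×10 + 6 = 6226 (decimal)
Compute gcd(5403, 6226) = 1
1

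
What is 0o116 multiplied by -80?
Convert 0o116 (octal) → 1×64 + 1×8 + 6 = 78 (decimal)
Compute 78 × -80 = -6240
-6240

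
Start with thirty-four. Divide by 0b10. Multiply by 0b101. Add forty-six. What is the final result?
Convert thirty-four (English words) → 34 (decimal)
Start: 34
Convert 0b10 (binary) → 2 (decimal)
34 ÷ 2 = 17
Convert 0b101 (binary) → 4 + 1 = 5 (decimal)
17 × 5 = 85
Convert forty-six (English words) → 46 (decimal)
85 + 46 = 131
131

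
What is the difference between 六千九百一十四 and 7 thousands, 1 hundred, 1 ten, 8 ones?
Convert 六千九百一十四 (Chinese numeral) → 6×1000 + 9×100 + 1×10 + 4 = 6914 (decimal)
Convert 7 thousands, 1 hundred, 1 ten, 8 ones (place-value notation) → 7×1000 + 1×100 + 1×10 + 8 = 7118 (decimal)
Difference: |6914 - 7118| = 204
204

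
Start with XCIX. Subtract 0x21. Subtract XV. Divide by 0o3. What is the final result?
Convert XCIX (Roman numeral) → 90 + 9 = 99 (decimal)
Start: 99
Convert 0x21 (hexadecimal) → 2×16 + 1 = 33 (decimal)
99 - 33 = 66
Convert XV (Roman numeral) → 10 + 5 = 15 (decimal)
66 - 15 = 51
Convert 0o3 (octal) → 3 (decimal)
51 ÷ 3 = 17
17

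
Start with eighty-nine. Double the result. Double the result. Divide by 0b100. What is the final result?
Convert eighty-nine (English words) → 89 (decimal)
Start: 89
89 × 2 = 178
178 × 2 = 356
Convert 0b100 (binary) → 4 (decimal)
356 ÷ 4 = 89
89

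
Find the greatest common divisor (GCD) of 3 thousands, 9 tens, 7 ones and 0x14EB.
Convert 3 thousands, 9 tens, 7 ones (place-value notation) → 3×1000 + 9×10 + 7 = 3097 (decimal)
Convert 0x14EB (hexadecimal) → 1×4096 + 4×256 + 14×16 + 11 = 5355 (decimal)
Compute gcd(3097, 5355) = 1
1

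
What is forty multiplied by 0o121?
Convert forty (English words) → 40 (decimal)
Convert 0o121 (octal) → 1×64 + 2×8 + 1 = 81 (decimal)
Compute 40 × 81 = 3240
3240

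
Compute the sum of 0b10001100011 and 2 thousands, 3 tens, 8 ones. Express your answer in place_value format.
Convert 0b10001100011 (binary) → 1024 + 64 + 32 + 2 + 1 = 1123 (decimal)
Convert 2 thousands, 3 tens, 8 ones (place-value notation) → 2×1000 + 3×10 + 8 = 2038 (decimal)
Compute 1123 + 2038 = 3161
Convert 3161 (decimal) → 3161 = 3×1000 + 1×100 + 6×10 + 1 → 3 thousands, 1 hundred, 6 tens, 1 one (place-value notation)
3 thousands, 1 hundred, 6 tens, 1 one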